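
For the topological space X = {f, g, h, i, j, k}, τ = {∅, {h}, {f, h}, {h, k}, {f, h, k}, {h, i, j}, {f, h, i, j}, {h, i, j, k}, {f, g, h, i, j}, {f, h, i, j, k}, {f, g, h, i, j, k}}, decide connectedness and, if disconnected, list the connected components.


(X, τ) is connected.

Find clopen sets (U ∈ τ with X ∖ U ∈ τ):
  U = ∅, X ∖ U = {f, g, h, i, j, k} — both open, so U is clopen.
  U = {f, g, h, i, j, k}, X ∖ U = ∅ — both open, so U is clopen.
Only trivial clopens (∅ and X) exist, so (X, τ) is connected.
Compute connected components by grouping points that agree on all clopens:
  component: {f, g, h, i, j, k}


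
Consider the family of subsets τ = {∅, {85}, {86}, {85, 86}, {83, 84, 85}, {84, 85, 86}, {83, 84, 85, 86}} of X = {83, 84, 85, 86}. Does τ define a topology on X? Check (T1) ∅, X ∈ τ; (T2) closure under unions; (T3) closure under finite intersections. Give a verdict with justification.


τ is NOT a topology on X.

Axiom (T1): ∅ ∈ τ? Yes; X ∈ τ? Yes.
Axiom (T2/T3): check pairwise unions and intersections of members of τ.
Counterexample for (T3): {83, 84, 85} ∩ {84, 85, 86} = {84, 85} ∉ τ. Therefore τ is NOT a topology.


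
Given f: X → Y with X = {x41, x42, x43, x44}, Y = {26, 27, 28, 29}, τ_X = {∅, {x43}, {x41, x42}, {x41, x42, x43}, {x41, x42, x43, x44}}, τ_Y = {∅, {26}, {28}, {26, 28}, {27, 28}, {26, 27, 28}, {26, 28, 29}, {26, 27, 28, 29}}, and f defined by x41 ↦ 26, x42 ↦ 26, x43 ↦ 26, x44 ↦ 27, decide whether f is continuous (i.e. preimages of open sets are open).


f is NOT continuous.

Compute f^{-1}(U) for each U ∈ τ_Y:
  U = ∅: f^{-1}(U) = ∅ ∈ τ_X ✓.
  U = {26}: f^{-1}(U) = {x41, x42, x43} ∈ τ_X ✓.
  U = {28}: f^{-1}(U) = ∅ ∈ τ_X ✓.
  U = {26, 28}: f^{-1}(U) = {x41, x42, x43} ∈ τ_X ✓.
  U = {27, 28}: f^{-1}(U) = {x44} ∉ τ_X ✗.
  U = {26, 27, 28}: f^{-1}(U) = {x41, x42, x43, x44} ∈ τ_X ✓.
  U = {26, 28, 29}: f^{-1}(U) = {x41, x42, x43} ∈ τ_X ✓.
  U = {26, 27, 28, 29}: f^{-1}(U) = {x41, x42, x43, x44} ∈ τ_X ✓.
Found U = {27, 28} with f^{-1}(U) = {x44} not in τ_X. Therefore f is NOT continuous.


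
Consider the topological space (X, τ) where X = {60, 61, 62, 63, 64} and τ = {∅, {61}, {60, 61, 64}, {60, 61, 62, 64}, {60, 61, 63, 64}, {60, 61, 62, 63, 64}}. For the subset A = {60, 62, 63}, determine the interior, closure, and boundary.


int(A) = ∅, cl(A) = {60, 62, 63, 64}, ∂A = {60, 62, 63, 64}.

Closed sets in (X, τ) are complements of opens:
  closed(X, τ) = {∅, {62}, {63}, {62, 63}, {60, 62, 63, 64}, {60, 61, 62, 63, 64}}.
int(A) = ⋃ {U ∈ τ : U ⊆ A}. Opens contained in A: ∅.
Taking the union of these: int(A) = ∅.
cl(A) = ⋂ {C closed : A ⊆ C}. Closed sets containing A: {60, 62, 63, 64}, {60, 61, 62, 63, 64}.
Intersecting these: cl(A) = {60, 62, 63, 64}.
∂A = cl(A) ∖ int(A) = {60, 62, 63, 64} ∖ ∅ = {60, 62, 63, 64}.


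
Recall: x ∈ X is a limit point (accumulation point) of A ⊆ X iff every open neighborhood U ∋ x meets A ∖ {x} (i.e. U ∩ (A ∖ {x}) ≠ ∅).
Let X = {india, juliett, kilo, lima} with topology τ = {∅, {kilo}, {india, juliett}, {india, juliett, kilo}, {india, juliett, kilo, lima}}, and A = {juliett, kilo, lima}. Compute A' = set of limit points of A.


A' = {india, lima}

For each x ∈ X, list the open sets U ∈ τ with x ∈ U, then check whether U ∩ (A ∖ {x}) ≠ ∅ for every such U.
  x = india: opens ∋ x are {india, juliett}, {india, juliett, kilo}, {india, juliett, kilo, lima}; each meets A ∖ {india}, so x IS a limit point.
  x = juliett: open {india, juliett} ∋ x has {india, juliett} ∩ (A ∖ {juliett}) = ∅, so x is NOT a limit point.
  x = kilo: open {kilo} ∋ x has {kilo} ∩ (A ∖ {kilo}) = ∅, so x is NOT a limit point.
  x = lima: opens ∋ x are {india, juliett, kilo, lima}; each meets A ∖ {lima}, so x IS a limit point.
Collecting: A' = {india, lima}.


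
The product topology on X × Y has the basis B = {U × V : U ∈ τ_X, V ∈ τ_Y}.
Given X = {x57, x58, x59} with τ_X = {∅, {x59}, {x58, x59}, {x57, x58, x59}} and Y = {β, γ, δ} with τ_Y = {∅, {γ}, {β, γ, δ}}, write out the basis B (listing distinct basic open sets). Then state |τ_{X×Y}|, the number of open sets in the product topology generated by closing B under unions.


Basis B = {∅ × ∅, {x59} × {γ}, {x58, x59} × {γ}, {x57, x58, x59} × {γ}, {x59} × {β, γ, δ}, {x58, x59} × {β, γ, δ}, {x57, x58, x59} × {β, γ, δ}}; |τ_{X×Y}| = 10.

Enumerate products U × V with U ∈ τ_X, V ∈ τ_Y (deduplicated):
  ∅ × ∅ = {} (∅)
  {x59} × {γ} = {(x59,γ)}
  {x58, x59} × {γ} = {(x58,γ), (x59,γ)}
  {x57, x58, x59} × {γ} = {(x57,γ), (x58,γ), (x59,γ)}
  {x59} × {β, γ, δ} = {(x59,β), (x59,γ), (x59,δ)}
  {x58, x59} × {β, γ, δ} = {(x58,β), (x58,γ), (x58,δ), (x59,β), (x59,γ), (x59,δ)}
  {x57, x58, x59} × {β, γ, δ} = {(x57,β), (x57,γ), (x57,δ), (x58,β), (x58,γ), (x58,δ), (x59,β), (x59,γ), (x59,δ)}
These 7 distinct sets form the basis B.
Close under arbitrary unions to get τ_{X×Y}; counting gives |τ_{X×Y}| = 10.


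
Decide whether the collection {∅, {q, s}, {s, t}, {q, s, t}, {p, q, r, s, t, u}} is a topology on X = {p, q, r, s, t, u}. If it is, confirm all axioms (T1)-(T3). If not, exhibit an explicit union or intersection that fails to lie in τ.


τ is NOT a topology on X.

Axiom (T1): ∅ ∈ τ? Yes; X ∈ τ? Yes.
Axiom (T2/T3): check pairwise unions and intersections of members of τ.
Counterexample for (T3): {q, s} ∩ {s, t} = {s} ∉ τ. Therefore τ is NOT a topology.


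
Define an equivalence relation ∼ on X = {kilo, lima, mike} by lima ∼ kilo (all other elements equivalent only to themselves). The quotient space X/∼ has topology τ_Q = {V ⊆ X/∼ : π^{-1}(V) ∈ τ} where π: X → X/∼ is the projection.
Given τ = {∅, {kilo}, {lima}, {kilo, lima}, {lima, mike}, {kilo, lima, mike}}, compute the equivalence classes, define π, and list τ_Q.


X/∼ = {[kilo=lima], [mike]}; |τ_Q| = 3.

Equivalence classes: [kilo=lima], [mike].
Quotient map π: X → X/∼ sends kilo ↦ [kilo=lima], lima ↦ [kilo=lima], mike ↦ [mike].
For each subset V ⊆ X/∼, compute π^{-1}(V) ⊆ X and check whether π^{-1}(V) ∈ τ. V is open in τ_Q iff π^{-1}(V) ∈ τ.
  V = {}: π^{-1}(V) = ∅ ∈ τ ✓.
  V = {[kilo=lima]}: π^{-1}(V) = {kilo, lima} ∈ τ ✓.
  V = {[mike]}: π^{-1}(V) = {mike} ∉ τ ✗.
  V = {[kilo=lima], [mike]}: π^{-1}(V) = {kilo, lima, mike} ∈ τ ✓.
Open sets in the quotient: τ_Q = {{}, {[kilo=lima]}, {[kilo=lima], [mike]}} (3 elements).


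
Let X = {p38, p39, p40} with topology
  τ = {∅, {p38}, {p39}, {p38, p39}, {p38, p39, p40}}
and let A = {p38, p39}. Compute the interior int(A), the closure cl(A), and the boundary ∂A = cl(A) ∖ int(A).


int(A) = {p38, p39}, cl(A) = {p38, p39, p40}, ∂A = {p40}.

Closed sets in (X, τ) are complements of opens:
  closed(X, τ) = {∅, {p40}, {p38, p40}, {p39, p40}, {p38, p39, p40}}.
int(A) = ⋃ {U ∈ τ : U ⊆ A}. Opens contained in A: ∅, {p38}, {p39}, {p38, p39}.
Taking the union of these: int(A) = {p38, p39}.
cl(A) = ⋂ {C closed : A ⊆ C}. Closed sets containing A: {p38, p39, p40}.
Intersecting these: cl(A) = {p38, p39, p40}.
∂A = cl(A) ∖ int(A) = {p38, p39, p40} ∖ {p38, p39} = {p40}.


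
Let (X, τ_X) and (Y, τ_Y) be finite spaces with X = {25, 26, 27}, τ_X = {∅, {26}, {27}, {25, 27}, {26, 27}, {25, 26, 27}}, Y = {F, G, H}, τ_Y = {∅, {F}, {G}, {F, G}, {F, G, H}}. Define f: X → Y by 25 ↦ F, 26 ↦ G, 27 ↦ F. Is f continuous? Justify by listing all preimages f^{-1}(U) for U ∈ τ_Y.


f IS continuous.

Compute f^{-1}(U) for each U ∈ τ_Y:
  U = ∅: f^{-1}(U) = ∅ ∈ τ_X ✓.
  U = {F}: f^{-1}(U) = {25, 27} ∈ τ_X ✓.
  U = {G}: f^{-1}(U) = {26} ∈ τ_X ✓.
  U = {F, G}: f^{-1}(U) = {25, 26, 27} ∈ τ_X ✓.
  U = {F, G, H}: f^{-1}(U) = {25, 26, 27} ∈ τ_X ✓.
Every preimage lies in τ_X, so f IS continuous.


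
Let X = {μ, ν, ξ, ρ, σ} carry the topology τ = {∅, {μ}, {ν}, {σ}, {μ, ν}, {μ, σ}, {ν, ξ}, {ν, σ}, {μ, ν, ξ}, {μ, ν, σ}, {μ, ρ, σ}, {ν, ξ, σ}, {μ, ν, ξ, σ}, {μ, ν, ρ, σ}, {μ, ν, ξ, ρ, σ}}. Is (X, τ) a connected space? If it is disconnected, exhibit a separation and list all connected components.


(X, τ) is disconnected; components = [{ν, ξ}, {μ, ρ, σ}].

Find clopen sets (U ∈ τ with X ∖ U ∈ τ):
  U = ∅, X ∖ U = {μ, ν, ξ, ρ, σ} — both open, so U is clopen.
  U = {ν, ξ}, X ∖ U = {μ, ρ, σ} — both open, so U is clopen.
  U = {μ, ρ, σ}, X ∖ U = {ν, ξ} — both open, so U is clopen.
  U = {μ, ν, ξ, ρ, σ}, X ∖ U = ∅ — both open, so U is clopen.
Nontrivial clopen(s) exist: e.g. {μ, ρ, σ}. So (X, τ) is disconnected.
Compute connected components by grouping points that agree on all clopens:
  component: {ν, ξ}
  component: {μ, ρ, σ}


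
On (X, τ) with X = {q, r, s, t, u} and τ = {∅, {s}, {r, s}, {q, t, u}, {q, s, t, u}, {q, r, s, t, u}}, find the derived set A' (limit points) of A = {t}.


A' = {q, u}

For each x ∈ X, list the open sets U ∈ τ with x ∈ U, then check whether U ∩ (A ∖ {x}) ≠ ∅ for every such U.
  x = q: opens ∋ x are {q, t, u}, {q, s, t, u}, {q, r, s, t, u}; each meets A ∖ {q}, so x IS a limit point.
  x = r: open {r, s} ∋ x has {r, s} ∩ (A ∖ {r}) = ∅, so x is NOT a limit point.
  x = s: open {s} ∋ x has {s} ∩ (A ∖ {s}) = ∅, so x is NOT a limit point.
  x = t: open {q, t, u} ∋ x has {q, t, u} ∩ (A ∖ {t}) = ∅, so x is NOT a limit point.
  x = u: opens ∋ x are {q, t, u}, {q, s, t, u}, {q, r, s, t, u}; each meets A ∖ {u}, so x IS a limit point.
Collecting: A' = {q, u}.


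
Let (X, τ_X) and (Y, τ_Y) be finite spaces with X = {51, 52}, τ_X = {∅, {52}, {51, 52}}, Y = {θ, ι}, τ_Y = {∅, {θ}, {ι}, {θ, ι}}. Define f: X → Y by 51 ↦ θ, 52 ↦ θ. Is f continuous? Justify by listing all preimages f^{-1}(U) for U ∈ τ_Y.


f IS continuous.

Compute f^{-1}(U) for each U ∈ τ_Y:
  U = ∅: f^{-1}(U) = ∅ ∈ τ_X ✓.
  U = {θ}: f^{-1}(U) = {51, 52} ∈ τ_X ✓.
  U = {ι}: f^{-1}(U) = ∅ ∈ τ_X ✓.
  U = {θ, ι}: f^{-1}(U) = {51, 52} ∈ τ_X ✓.
Every preimage lies in τ_X, so f IS continuous.


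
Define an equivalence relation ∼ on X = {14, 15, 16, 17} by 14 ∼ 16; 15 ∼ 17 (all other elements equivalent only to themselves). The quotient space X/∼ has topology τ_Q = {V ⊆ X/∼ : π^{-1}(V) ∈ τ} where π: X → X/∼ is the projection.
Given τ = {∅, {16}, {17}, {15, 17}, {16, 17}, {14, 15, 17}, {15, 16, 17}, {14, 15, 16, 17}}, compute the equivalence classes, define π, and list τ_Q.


X/∼ = {[14=16], [15=17]}; |τ_Q| = 3.

Equivalence classes: [14=16], [15=17].
Quotient map π: X → X/∼ sends 14 ↦ [14=16], 15 ↦ [15=17], 16 ↦ [14=16], 17 ↦ [15=17].
For each subset V ⊆ X/∼, compute π^{-1}(V) ⊆ X and check whether π^{-1}(V) ∈ τ. V is open in τ_Q iff π^{-1}(V) ∈ τ.
  V = {}: π^{-1}(V) = ∅ ∈ τ ✓.
  V = {[14=16]}: π^{-1}(V) = {14, 16} ∉ τ ✗.
  V = {[15=17]}: π^{-1}(V) = {15, 17} ∈ τ ✓.
  V = {[14=16], [15=17]}: π^{-1}(V) = {14, 15, 16, 17} ∈ τ ✓.
Open sets in the quotient: τ_Q = {{}, {[15=17]}, {[14=16], [15=17]}} (3 elements).


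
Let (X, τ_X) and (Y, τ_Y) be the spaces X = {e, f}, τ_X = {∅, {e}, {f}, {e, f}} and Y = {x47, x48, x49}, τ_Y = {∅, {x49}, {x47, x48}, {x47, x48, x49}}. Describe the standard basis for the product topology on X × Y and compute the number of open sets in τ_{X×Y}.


Basis B = {∅ × ∅, {e} × {x49}, {f} × {x49}, {e} × {x47, x48}, {e, f} × {x49}, {f} × {x47, x48}, {e} × {x47, x48, x49}, {f} × {x47, x48, x49}, {e, f} × {x47, x48}, {e, f} × {x47, x48, x49}}; |τ_{X×Y}| = 16.

Enumerate products U × V with U ∈ τ_X, V ∈ τ_Y (deduplicated):
  ∅ × ∅ = {} (∅)
  {e} × {x49} = {(e,x49)}
  {f} × {x49} = {(f,x49)}
  {e} × {x47, x48} = {(e,x47), (e,x48)}
  {e, f} × {x49} = {(e,x49), (f,x49)}
  {f} × {x47, x48} = {(f,x47), (f,x48)}
  {e} × {x47, x48, x49} = {(e,x47), (e,x48), (e,x49)}
  {f} × {x47, x48, x49} = {(f,x47), (f,x48), (f,x49)}
  {e, f} × {x47, x48} = {(e,x47), (e,x48), (f,x47), (f,x48)}
  {e, f} × {x47, x48, x49} = {(e,x47), (e,x48), (e,x49), (f,x47), (f,x48), (f,x49)}
These 10 distinct sets form the basis B.
Close under arbitrary unions to get τ_{X×Y}; counting gives |τ_{X×Y}| = 16.


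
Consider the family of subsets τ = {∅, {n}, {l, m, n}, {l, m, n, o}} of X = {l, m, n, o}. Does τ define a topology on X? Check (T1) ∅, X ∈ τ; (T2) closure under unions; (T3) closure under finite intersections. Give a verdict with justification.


τ IS a topology on X.

Axiom (T1): ∅ ∈ τ? Yes; X ∈ τ? Yes.
Axiom (T2/T3): check pairwise unions and intersections of members of τ.
All pairwise intersections and unions checked — each lies in τ. Therefore τ satisfies (T1), (T2), (T3): it IS a topology on X.


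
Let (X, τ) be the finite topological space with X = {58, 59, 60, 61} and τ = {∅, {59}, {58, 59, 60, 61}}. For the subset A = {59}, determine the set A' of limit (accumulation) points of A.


A' = {58, 60, 61}

For each x ∈ X, list the open sets U ∈ τ with x ∈ U, then check whether U ∩ (A ∖ {x}) ≠ ∅ for every such U.
  x = 58: opens ∋ x are {58, 59, 60, 61}; each meets A ∖ {58}, so x IS a limit point.
  x = 59: open {59} ∋ x has {59} ∩ (A ∖ {59}) = ∅, so x is NOT a limit point.
  x = 60: opens ∋ x are {58, 59, 60, 61}; each meets A ∖ {60}, so x IS a limit point.
  x = 61: opens ∋ x are {58, 59, 60, 61}; each meets A ∖ {61}, so x IS a limit point.
Collecting: A' = {58, 60, 61}.


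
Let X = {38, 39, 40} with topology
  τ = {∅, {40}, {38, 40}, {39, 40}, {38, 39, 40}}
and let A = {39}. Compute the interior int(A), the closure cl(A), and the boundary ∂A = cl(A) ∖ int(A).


int(A) = ∅, cl(A) = {39}, ∂A = {39}.

Closed sets in (X, τ) are complements of opens:
  closed(X, τ) = {∅, {38}, {39}, {38, 39}, {38, 39, 40}}.
int(A) = ⋃ {U ∈ τ : U ⊆ A}. Opens contained in A: ∅.
Taking the union of these: int(A) = ∅.
cl(A) = ⋂ {C closed : A ⊆ C}. Closed sets containing A: {39}, {38, 39}, {38, 39, 40}.
Intersecting these: cl(A) = {39}.
∂A = cl(A) ∖ int(A) = {39} ∖ ∅ = {39}.


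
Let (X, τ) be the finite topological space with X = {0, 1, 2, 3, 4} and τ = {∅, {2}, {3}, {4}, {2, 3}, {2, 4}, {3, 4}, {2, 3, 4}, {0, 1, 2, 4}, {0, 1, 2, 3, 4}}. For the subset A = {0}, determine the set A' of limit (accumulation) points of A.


A' = {1}

For each x ∈ X, list the open sets U ∈ τ with x ∈ U, then check whether U ∩ (A ∖ {x}) ≠ ∅ for every such U.
  x = 0: open {0, 1, 2, 4} ∋ x has {0, 1, 2, 4} ∩ (A ∖ {0}) = ∅, so x is NOT a limit point.
  x = 1: opens ∋ x are {0, 1, 2, 4}, {0, 1, 2, 3, 4}; each meets A ∖ {1}, so x IS a limit point.
  x = 2: open {2} ∋ x has {2} ∩ (A ∖ {2}) = ∅, so x is NOT a limit point.
  x = 3: open {3} ∋ x has {3} ∩ (A ∖ {3}) = ∅, so x is NOT a limit point.
  x = 4: open {4} ∋ x has {4} ∩ (A ∖ {4}) = ∅, so x is NOT a limit point.
Collecting: A' = {1}.


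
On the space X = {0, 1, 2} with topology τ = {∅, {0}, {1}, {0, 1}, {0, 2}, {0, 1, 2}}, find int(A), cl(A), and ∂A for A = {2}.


int(A) = ∅, cl(A) = {2}, ∂A = {2}.

Closed sets in (X, τ) are complements of opens:
  closed(X, τ) = {∅, {1}, {2}, {0, 2}, {1, 2}, {0, 1, 2}}.
int(A) = ⋃ {U ∈ τ : U ⊆ A}. Opens contained in A: ∅.
Taking the union of these: int(A) = ∅.
cl(A) = ⋂ {C closed : A ⊆ C}. Closed sets containing A: {2}, {0, 2}, {1, 2}, {0, 1, 2}.
Intersecting these: cl(A) = {2}.
∂A = cl(A) ∖ int(A) = {2} ∖ ∅ = {2}.


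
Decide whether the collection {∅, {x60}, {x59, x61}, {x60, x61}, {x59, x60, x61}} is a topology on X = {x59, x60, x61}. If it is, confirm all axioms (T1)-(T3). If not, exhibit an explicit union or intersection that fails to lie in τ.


τ is NOT a topology on X.

Axiom (T1): ∅ ∈ τ? Yes; X ∈ τ? Yes.
Axiom (T2/T3): check pairwise unions and intersections of members of τ.
Counterexample for (T3): {x59, x61} ∩ {x60, x61} = {x61} ∉ τ. Therefore τ is NOT a topology.


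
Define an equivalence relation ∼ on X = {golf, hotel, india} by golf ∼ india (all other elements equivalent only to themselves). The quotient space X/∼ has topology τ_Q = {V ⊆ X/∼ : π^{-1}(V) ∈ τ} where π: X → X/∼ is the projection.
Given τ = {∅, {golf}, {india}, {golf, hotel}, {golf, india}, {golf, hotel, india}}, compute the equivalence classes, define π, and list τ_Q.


X/∼ = {[golf=india], [hotel]}; |τ_Q| = 3.

Equivalence classes: [golf=india], [hotel].
Quotient map π: X → X/∼ sends golf ↦ [golf=india], hotel ↦ [hotel], india ↦ [golf=india].
For each subset V ⊆ X/∼, compute π^{-1}(V) ⊆ X and check whether π^{-1}(V) ∈ τ. V is open in τ_Q iff π^{-1}(V) ∈ τ.
  V = {}: π^{-1}(V) = ∅ ∈ τ ✓.
  V = {[golf=india]}: π^{-1}(V) = {golf, india} ∈ τ ✓.
  V = {[hotel]}: π^{-1}(V) = {hotel} ∉ τ ✗.
  V = {[golf=india], [hotel]}: π^{-1}(V) = {golf, hotel, india} ∈ τ ✓.
Open sets in the quotient: τ_Q = {{}, {[golf=india]}, {[golf=india], [hotel]}} (3 elements).


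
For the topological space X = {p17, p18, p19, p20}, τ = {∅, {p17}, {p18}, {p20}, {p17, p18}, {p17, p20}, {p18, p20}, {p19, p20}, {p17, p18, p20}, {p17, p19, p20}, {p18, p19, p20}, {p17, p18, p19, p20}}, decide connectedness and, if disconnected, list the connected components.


(X, τ) is disconnected; components = [{p17}, {p18}, {p19, p20}].

Find clopen sets (U ∈ τ with X ∖ U ∈ τ):
  U = ∅, X ∖ U = {p17, p18, p19, p20} — both open, so U is clopen.
  U = {p17}, X ∖ U = {p18, p19, p20} — both open, so U is clopen.
  U = {p18}, X ∖ U = {p17, p19, p20} — both open, so U is clopen.
  U = {p17, p18}, X ∖ U = {p19, p20} — both open, so U is clopen.
  U = {p19, p20}, X ∖ U = {p17, p18} — both open, so U is clopen.
  U = {p17, p19, p20}, X ∖ U = {p18} — both open, so U is clopen.
  U = {p18, p19, p20}, X ∖ U = {p17} — both open, so U is clopen.
  U = {p17, p18, p19, p20}, X ∖ U = ∅ — both open, so U is clopen.
Nontrivial clopen(s) exist: e.g. {p17}. So (X, τ) is disconnected.
Compute connected components by grouping points that agree on all clopens:
  component: {p17}
  component: {p18}
  component: {p19, p20}


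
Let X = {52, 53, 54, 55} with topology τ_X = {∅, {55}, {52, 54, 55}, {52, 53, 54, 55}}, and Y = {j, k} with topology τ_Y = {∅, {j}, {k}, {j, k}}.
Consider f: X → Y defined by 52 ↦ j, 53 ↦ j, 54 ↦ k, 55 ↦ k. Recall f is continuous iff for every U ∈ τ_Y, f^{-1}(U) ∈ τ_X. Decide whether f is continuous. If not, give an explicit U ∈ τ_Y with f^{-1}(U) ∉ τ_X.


f is NOT continuous.

Compute f^{-1}(U) for each U ∈ τ_Y:
  U = ∅: f^{-1}(U) = ∅ ∈ τ_X ✓.
  U = {j}: f^{-1}(U) = {52, 53} ∉ τ_X ✗.
  U = {k}: f^{-1}(U) = {54, 55} ∉ τ_X ✗.
  U = {j, k}: f^{-1}(U) = {52, 53, 54, 55} ∈ τ_X ✓.
Found U = {j} with f^{-1}(U) = {52, 53} not in τ_X. Therefore f is NOT continuous.


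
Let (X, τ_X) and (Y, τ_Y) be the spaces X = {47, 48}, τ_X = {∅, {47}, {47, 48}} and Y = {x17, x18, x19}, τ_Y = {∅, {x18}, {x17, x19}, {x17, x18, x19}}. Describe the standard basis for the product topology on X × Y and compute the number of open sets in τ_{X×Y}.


Basis B = {∅ × ∅, {47} × {x18}, {47} × {x17, x19}, {47, 48} × {x18}, {47} × {x17, x18, x19}, {47, 48} × {x17, x19}, {47, 48} × {x17, x18, x19}}; |τ_{X×Y}| = 9.

Enumerate products U × V with U ∈ τ_X, V ∈ τ_Y (deduplicated):
  ∅ × ∅ = {} (∅)
  {47} × {x18} = {(47,x18)}
  {47} × {x17, x19} = {(47,x17), (47,x19)}
  {47, 48} × {x18} = {(47,x18), (48,x18)}
  {47} × {x17, x18, x19} = {(47,x17), (47,x18), (47,x19)}
  {47, 48} × {x17, x19} = {(47,x17), (47,x19), (48,x17), (48,x19)}
  {47, 48} × {x17, x18, x19} = {(47,x17), (47,x18), (47,x19), (48,x17), (48,x18), (48,x19)}
These 7 distinct sets form the basis B.
Close under arbitrary unions to get τ_{X×Y}; counting gives |τ_{X×Y}| = 9.


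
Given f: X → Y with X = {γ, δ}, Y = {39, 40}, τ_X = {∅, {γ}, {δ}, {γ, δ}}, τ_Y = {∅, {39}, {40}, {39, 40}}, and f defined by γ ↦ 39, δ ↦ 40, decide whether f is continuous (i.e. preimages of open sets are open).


f IS continuous.

Compute f^{-1}(U) for each U ∈ τ_Y:
  U = ∅: f^{-1}(U) = ∅ ∈ τ_X ✓.
  U = {39}: f^{-1}(U) = {γ} ∈ τ_X ✓.
  U = {40}: f^{-1}(U) = {δ} ∈ τ_X ✓.
  U = {39, 40}: f^{-1}(U) = {γ, δ} ∈ τ_X ✓.
Every preimage lies in τ_X, so f IS continuous.


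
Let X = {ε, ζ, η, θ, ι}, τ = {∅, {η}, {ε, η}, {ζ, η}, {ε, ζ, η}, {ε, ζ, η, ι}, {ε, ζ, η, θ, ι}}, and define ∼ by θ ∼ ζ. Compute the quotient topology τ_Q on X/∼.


X/∼ = {[ε], [ζ=θ], [η], [ι]}; |τ_Q| = 4.

Equivalence classes: [ε], [ζ=θ], [η], [ι].
Quotient map π: X → X/∼ sends ε ↦ [ε], ζ ↦ [ζ=θ], η ↦ [η], θ ↦ [ζ=θ], ι ↦ [ι].
For each subset V ⊆ X/∼, compute π^{-1}(V) ⊆ X and check whether π^{-1}(V) ∈ τ. V is open in τ_Q iff π^{-1}(V) ∈ τ.
  V = {}: π^{-1}(V) = ∅ ∈ τ ✓.
  V = {[ε]}: π^{-1}(V) = {ε} ∉ τ ✗.
  V = {[ζ=θ]}: π^{-1}(V) = {ζ, θ} ∉ τ ✗.
  V = {[ε], [ζ=θ]}: π^{-1}(V) = {ε, ζ, θ} ∉ τ ✗.
  V = {[η]}: π^{-1}(V) = {η} ∈ τ ✓.
  V = {[ε], [η]}: π^{-1}(V) = {ε, η} ∈ τ ✓.
  V = {[ζ=θ], [η]}: π^{-1}(V) = {ζ, η, θ} ∉ τ ✗.
  V = {[ε], [ζ=θ], [η]}: π^{-1}(V) = {ε, ζ, η, θ} ∉ τ ✗.
  V = {[ι]}: π^{-1}(V) = {ι} ∉ τ ✗.
  V = {[ε], [ι]}: π^{-1}(V) = {ε, ι} ∉ τ ✗.
  V = {[ζ=θ], [ι]}: π^{-1}(V) = {ζ, θ, ι} ∉ τ ✗.
  V = {[ε], [ζ=θ], [ι]}: π^{-1}(V) = {ε, ζ, θ, ι} ∉ τ ✗.
  V = {[η], [ι]}: π^{-1}(V) = {η, ι} ∉ τ ✗.
  V = {[ε], [η], [ι]}: π^{-1}(V) = {ε, η, ι} ∉ τ ✗.
  V = {[ζ=θ], [η], [ι]}: π^{-1}(V) = {ζ, η, θ, ι} ∉ τ ✗.
  V = {[ε], [ζ=θ], [η], [ι]}: π^{-1}(V) = {ε, ζ, η, θ, ι} ∈ τ ✓.
Open sets in the quotient: τ_Q = {{}, {[η]}, {[ε], [η]}, {[ε], [ζ=θ], [η], [ι]}} (4 elements).


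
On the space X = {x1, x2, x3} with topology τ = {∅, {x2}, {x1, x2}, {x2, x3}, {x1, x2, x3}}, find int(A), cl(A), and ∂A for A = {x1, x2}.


int(A) = {x1, x2}, cl(A) = {x1, x2, x3}, ∂A = {x3}.

Closed sets in (X, τ) are complements of opens:
  closed(X, τ) = {∅, {x1}, {x3}, {x1, x3}, {x1, x2, x3}}.
int(A) = ⋃ {U ∈ τ : U ⊆ A}. Opens contained in A: ∅, {x2}, {x1, x2}.
Taking the union of these: int(A) = {x1, x2}.
cl(A) = ⋂ {C closed : A ⊆ C}. Closed sets containing A: {x1, x2, x3}.
Intersecting these: cl(A) = {x1, x2, x3}.
∂A = cl(A) ∖ int(A) = {x1, x2, x3} ∖ {x1, x2} = {x3}.


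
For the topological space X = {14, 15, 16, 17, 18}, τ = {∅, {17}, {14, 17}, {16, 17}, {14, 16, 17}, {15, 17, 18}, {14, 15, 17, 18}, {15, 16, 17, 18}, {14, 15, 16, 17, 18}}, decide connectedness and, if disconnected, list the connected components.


(X, τ) is connected.

Find clopen sets (U ∈ τ with X ∖ U ∈ τ):
  U = ∅, X ∖ U = {14, 15, 16, 17, 18} — both open, so U is clopen.
  U = {14, 15, 16, 17, 18}, X ∖ U = ∅ — both open, so U is clopen.
Only trivial clopens (∅ and X) exist, so (X, τ) is connected.
Compute connected components by grouping points that agree on all clopens:
  component: {14, 15, 16, 17, 18}


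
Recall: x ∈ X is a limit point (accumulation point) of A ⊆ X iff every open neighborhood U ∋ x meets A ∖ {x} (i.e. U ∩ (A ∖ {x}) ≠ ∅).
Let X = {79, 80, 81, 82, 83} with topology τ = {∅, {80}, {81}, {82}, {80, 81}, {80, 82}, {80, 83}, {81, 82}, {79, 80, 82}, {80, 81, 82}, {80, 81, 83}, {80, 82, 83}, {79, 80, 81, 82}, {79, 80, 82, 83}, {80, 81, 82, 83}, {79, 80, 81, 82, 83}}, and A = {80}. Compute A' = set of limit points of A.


A' = {79, 83}

For each x ∈ X, list the open sets U ∈ τ with x ∈ U, then check whether U ∩ (A ∖ {x}) ≠ ∅ for every such U.
  x = 79: opens ∋ x are {79, 80, 82}, {79, 80, 81, 82}, {79, 80, 82, 83}, {79, 80, 81, 82, 83}; each meets A ∖ {79}, so x IS a limit point.
  x = 80: open {80} ∋ x has {80} ∩ (A ∖ {80}) = ∅, so x is NOT a limit point.
  x = 81: open {81} ∋ x has {81} ∩ (A ∖ {81}) = ∅, so x is NOT a limit point.
  x = 82: open {82} ∋ x has {82} ∩ (A ∖ {82}) = ∅, so x is NOT a limit point.
  x = 83: opens ∋ x are {80, 83}, {80, 81, 83}, {80, 82, 83}, {79, 80, 82, 83}, {80, 81, 82, 83}, {79, 80, 81, 82, 83}; each meets A ∖ {83}, so x IS a limit point.
Collecting: A' = {79, 83}.


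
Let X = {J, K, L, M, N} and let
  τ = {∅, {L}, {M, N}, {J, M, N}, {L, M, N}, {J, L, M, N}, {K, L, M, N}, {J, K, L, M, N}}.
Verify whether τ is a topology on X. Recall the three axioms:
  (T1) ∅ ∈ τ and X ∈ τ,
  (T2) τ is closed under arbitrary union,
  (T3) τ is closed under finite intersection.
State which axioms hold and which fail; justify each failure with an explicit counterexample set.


τ IS a topology on X.

Axiom (T1): ∅ ∈ τ? Yes; X ∈ τ? Yes.
Axiom (T2/T3): check pairwise unions and intersections of members of τ.
All pairwise intersections and unions checked — each lies in τ. Therefore τ satisfies (T1), (T2), (T3): it IS a topology on X.


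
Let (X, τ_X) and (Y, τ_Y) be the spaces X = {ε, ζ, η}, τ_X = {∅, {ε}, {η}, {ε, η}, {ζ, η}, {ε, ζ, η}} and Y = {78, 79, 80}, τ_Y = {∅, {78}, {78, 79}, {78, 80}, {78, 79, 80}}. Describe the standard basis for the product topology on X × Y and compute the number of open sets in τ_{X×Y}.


Basis B = {∅ × ∅, {ε} × {78}, {η} × {78}, {ε} × {78, 79}, {ε} × {78, 80}, {ε, η} × {78}, {ζ, η} × {78}, {η} × {78, 79}, {η} × {78, 80}, {ε} × {78, 79, 80}, {ε, ζ, η} × {78}, {η} × {78, 79, 80}, {ε, η} × {78, 79}, {ε, η} × {78, 80}, {ζ, η} × {78, 79}, {ζ, η} × {78, 80}, {ε, η} × {78, 79, 80}, {ε, ζ, η} × {78, 79}, {ε, ζ, η} × {78, 80}, {ζ, η} × {78, 79, 80}, {ε, ζ, η} × {78, 79, 80}}; |τ_{X×Y}| = 70.

Enumerate products U × V with U ∈ τ_X, V ∈ τ_Y (deduplicated):
  ∅ × ∅ = {} (∅)
  {ε} × {78} = {(ε,78)}
  {η} × {78} = {(η,78)}
  {ε} × {78, 79} = {(ε,78), (ε,79)}
  {ε} × {78, 80} = {(ε,78), (ε,80)}
  {ε, η} × {78} = {(ε,78), (η,78)}
  {ζ, η} × {78} = {(ζ,78), (η,78)}
  {η} × {78, 79} = {(η,78), (η,79)}
  {η} × {78, 80} = {(η,78), (η,80)}
  {ε} × {78, 79, 80} = {(ε,78), (ε,79), (ε,80)}
  {ε, ζ, η} × {78} = {(ε,78), (ζ,78), (η,78)}
  {η} × {78, 79, 80} = {(η,78), (η,79), (η,80)}
  {ε, η} × {78, 79} = {(ε,78), (ε,79), (η,78), (η,79)}
  {ε, η} × {78, 80} = {(ε,78), (ε,80), (η,78), (η,80)}
  {ζ, η} × {78, 79} = {(ζ,78), (ζ,79), (η,78), (η,79)}
  {ζ, η} × {78, 80} = {(ζ,78), (ζ,80), (η,78), (η,80)}
  {ε, η} × {78, 79, 80} = {(ε,78), (ε,79), (ε,80), (η,78), (η,79), (η,80)}
  {ε, ζ, η} × {78, 79} = {(ε,78), (ε,79), (ζ,78), (ζ,79), (η,78), (η,79)}
  {ε, ζ, η} × {78, 80} = {(ε,78), (ε,80), (ζ,78), (ζ,80), (η,78), (η,80)}
  {ζ, η} × {78, 79, 80} = {(ζ,78), (ζ,79), (ζ,80), (η,78), (η,79), (η,80)}
  {ε, ζ, η} × {78, 79, 80} = {(ε,78), (ε,79), (ε,80), (ζ,78), (ζ,79), (ζ,80), (η,78), (η,79), (η,80)}
These 21 distinct sets form the basis B.
Close under arbitrary unions to get τ_{X×Y}; counting gives |τ_{X×Y}| = 70.


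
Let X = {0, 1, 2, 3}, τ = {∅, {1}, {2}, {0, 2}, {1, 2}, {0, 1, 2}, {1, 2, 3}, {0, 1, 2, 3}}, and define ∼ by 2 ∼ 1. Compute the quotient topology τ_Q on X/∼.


X/∼ = {[0], [1=2], [3]}; |τ_Q| = 5.

Equivalence classes: [0], [1=2], [3].
Quotient map π: X → X/∼ sends 0 ↦ [0], 1 ↦ [1=2], 2 ↦ [1=2], 3 ↦ [3].
For each subset V ⊆ X/∼, compute π^{-1}(V) ⊆ X and check whether π^{-1}(V) ∈ τ. V is open in τ_Q iff π^{-1}(V) ∈ τ.
  V = {}: π^{-1}(V) = ∅ ∈ τ ✓.
  V = {[0]}: π^{-1}(V) = {0} ∉ τ ✗.
  V = {[1=2]}: π^{-1}(V) = {1, 2} ∈ τ ✓.
  V = {[0], [1=2]}: π^{-1}(V) = {0, 1, 2} ∈ τ ✓.
  V = {[3]}: π^{-1}(V) = {3} ∉ τ ✗.
  V = {[0], [3]}: π^{-1}(V) = {0, 3} ∉ τ ✗.
  V = {[1=2], [3]}: π^{-1}(V) = {1, 2, 3} ∈ τ ✓.
  V = {[0], [1=2], [3]}: π^{-1}(V) = {0, 1, 2, 3} ∈ τ ✓.
Open sets in the quotient: τ_Q = {{}, {[1=2]}, {[0], [1=2]}, {[1=2], [3]}, {[0], [1=2], [3]}} (5 elements).


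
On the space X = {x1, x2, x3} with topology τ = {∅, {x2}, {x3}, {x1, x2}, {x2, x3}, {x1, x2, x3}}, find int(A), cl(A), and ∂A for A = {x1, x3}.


int(A) = {x3}, cl(A) = {x1, x3}, ∂A = {x1}.

Closed sets in (X, τ) are complements of opens:
  closed(X, τ) = {∅, {x1}, {x3}, {x1, x2}, {x1, x3}, {x1, x2, x3}}.
int(A) = ⋃ {U ∈ τ : U ⊆ A}. Opens contained in A: ∅, {x3}.
Taking the union of these: int(A) = {x3}.
cl(A) = ⋂ {C closed : A ⊆ C}. Closed sets containing A: {x1, x3}, {x1, x2, x3}.
Intersecting these: cl(A) = {x1, x3}.
∂A = cl(A) ∖ int(A) = {x1, x3} ∖ {x3} = {x1}.


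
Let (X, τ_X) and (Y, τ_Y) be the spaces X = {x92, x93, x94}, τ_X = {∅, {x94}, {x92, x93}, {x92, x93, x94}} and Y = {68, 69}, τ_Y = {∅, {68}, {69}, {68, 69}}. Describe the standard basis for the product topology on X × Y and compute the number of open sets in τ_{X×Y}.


Basis B = {∅ × ∅, {x94} × {68}, {x94} × {69}, {x92, x93} × {68}, {x92, x93} × {69}, {x94} × {68, 69}, {x92, x93, x94} × {68}, {x92, x93, x94} × {69}, {x92, x93} × {68, 69}, {x92, x93, x94} × {68, 69}}; |τ_{X×Y}| = 16.

Enumerate products U × V with U ∈ τ_X, V ∈ τ_Y (deduplicated):
  ∅ × ∅ = {} (∅)
  {x94} × {68} = {(x94,68)}
  {x94} × {69} = {(x94,69)}
  {x92, x93} × {68} = {(x92,68), (x93,68)}
  {x92, x93} × {69} = {(x92,69), (x93,69)}
  {x94} × {68, 69} = {(x94,68), (x94,69)}
  {x92, x93, x94} × {68} = {(x92,68), (x93,68), (x94,68)}
  {x92, x93, x94} × {69} = {(x92,69), (x93,69), (x94,69)}
  {x92, x93} × {68, 69} = {(x92,68), (x92,69), (x93,68), (x93,69)}
  {x92, x93, x94} × {68, 69} = {(x92,68), (x92,69), (x93,68), (x93,69), (x94,68), (x94,69)}
These 10 distinct sets form the basis B.
Close under arbitrary unions to get τ_{X×Y}; counting gives |τ_{X×Y}| = 16.


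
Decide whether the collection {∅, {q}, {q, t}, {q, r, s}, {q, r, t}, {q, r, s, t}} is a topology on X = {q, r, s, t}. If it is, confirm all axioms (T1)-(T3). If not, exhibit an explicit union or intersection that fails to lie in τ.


τ is NOT a topology on X.

Axiom (T1): ∅ ∈ τ? Yes; X ∈ τ? Yes.
Axiom (T2/T3): check pairwise unions and intersections of members of τ.
Counterexample for (T3): {q, r, s} ∩ {q, r, t} = {q, r} ∉ τ. Therefore τ is NOT a topology.


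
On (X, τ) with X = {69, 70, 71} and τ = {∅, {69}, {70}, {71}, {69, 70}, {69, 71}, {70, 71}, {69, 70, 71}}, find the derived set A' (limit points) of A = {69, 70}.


A' = ∅

For each x ∈ X, list the open sets U ∈ τ with x ∈ U, then check whether U ∩ (A ∖ {x}) ≠ ∅ for every such U.
  x = 69: open {69} ∋ x has {69} ∩ (A ∖ {69}) = ∅, so x is NOT a limit point.
  x = 70: open {70} ∋ x has {70} ∩ (A ∖ {70}) = ∅, so x is NOT a limit point.
  x = 71: open {71} ∋ x has {71} ∩ (A ∖ {71}) = ∅, so x is NOT a limit point.
Collecting: A' = ∅.


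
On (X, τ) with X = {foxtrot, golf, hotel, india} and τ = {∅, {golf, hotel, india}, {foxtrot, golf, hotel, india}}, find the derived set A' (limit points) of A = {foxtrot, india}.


A' = {foxtrot, golf, hotel}

For each x ∈ X, list the open sets U ∈ τ with x ∈ U, then check whether U ∩ (A ∖ {x}) ≠ ∅ for every such U.
  x = foxtrot: opens ∋ x are {foxtrot, golf, hotel, india}; each meets A ∖ {foxtrot}, so x IS a limit point.
  x = golf: opens ∋ x are {golf, hotel, india}, {foxtrot, golf, hotel, india}; each meets A ∖ {golf}, so x IS a limit point.
  x = hotel: opens ∋ x are {golf, hotel, india}, {foxtrot, golf, hotel, india}; each meets A ∖ {hotel}, so x IS a limit point.
  x = india: open {golf, hotel, india} ∋ x has {golf, hotel, india} ∩ (A ∖ {india}) = ∅, so x is NOT a limit point.
Collecting: A' = {foxtrot, golf, hotel}.


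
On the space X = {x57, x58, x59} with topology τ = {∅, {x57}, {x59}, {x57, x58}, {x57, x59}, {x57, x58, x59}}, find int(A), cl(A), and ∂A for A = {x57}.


int(A) = {x57}, cl(A) = {x57, x58}, ∂A = {x58}.

Closed sets in (X, τ) are complements of opens:
  closed(X, τ) = {∅, {x58}, {x59}, {x57, x58}, {x58, x59}, {x57, x58, x59}}.
int(A) = ⋃ {U ∈ τ : U ⊆ A}. Opens contained in A: ∅, {x57}.
Taking the union of these: int(A) = {x57}.
cl(A) = ⋂ {C closed : A ⊆ C}. Closed sets containing A: {x57, x58}, {x57, x58, x59}.
Intersecting these: cl(A) = {x57, x58}.
∂A = cl(A) ∖ int(A) = {x57, x58} ∖ {x57} = {x58}.


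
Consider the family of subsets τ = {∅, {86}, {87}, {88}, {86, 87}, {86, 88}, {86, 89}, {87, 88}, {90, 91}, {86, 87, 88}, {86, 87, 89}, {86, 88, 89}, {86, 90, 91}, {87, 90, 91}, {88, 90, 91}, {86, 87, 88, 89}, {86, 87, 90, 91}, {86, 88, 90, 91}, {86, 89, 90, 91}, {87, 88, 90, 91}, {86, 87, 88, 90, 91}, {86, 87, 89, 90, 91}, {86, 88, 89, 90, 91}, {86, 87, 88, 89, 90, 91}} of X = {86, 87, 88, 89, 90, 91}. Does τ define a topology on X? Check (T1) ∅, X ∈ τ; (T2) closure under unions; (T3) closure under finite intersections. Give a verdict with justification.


τ IS a topology on X.

Axiom (T1): ∅ ∈ τ? Yes; X ∈ τ? Yes.
Axiom (T2/T3): check pairwise unions and intersections of members of τ.
All pairwise intersections and unions checked — each lies in τ. Therefore τ satisfies (T1), (T2), (T3): it IS a topology on X.


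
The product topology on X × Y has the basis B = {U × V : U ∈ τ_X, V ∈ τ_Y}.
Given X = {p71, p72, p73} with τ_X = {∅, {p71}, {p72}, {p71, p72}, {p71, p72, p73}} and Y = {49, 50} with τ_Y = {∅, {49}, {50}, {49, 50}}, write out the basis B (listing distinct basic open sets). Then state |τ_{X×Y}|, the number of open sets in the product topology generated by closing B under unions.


Basis B = {∅ × ∅, {p71} × {49}, {p71} × {50}, {p72} × {49}, {p72} × {50}, {p71} × {49, 50}, {p71, p72} × {49}, {p71, p72} × {50}, {p72} × {49, 50}, {p71, p72, p73} × {49}, {p71, p72, p73} × {50}, {p71, p72} × {49, 50}, {p71, p72, p73} × {49, 50}}; |τ_{X×Y}| = 25.

Enumerate products U × V with U ∈ τ_X, V ∈ τ_Y (deduplicated):
  ∅ × ∅ = {} (∅)
  {p71} × {49} = {(p71,49)}
  {p71} × {50} = {(p71,50)}
  {p72} × {49} = {(p72,49)}
  {p72} × {50} = {(p72,50)}
  {p71} × {49, 50} = {(p71,49), (p71,50)}
  {p71, p72} × {49} = {(p71,49), (p72,49)}
  {p71, p72} × {50} = {(p71,50), (p72,50)}
  {p72} × {49, 50} = {(p72,49), (p72,50)}
  {p71, p72, p73} × {49} = {(p71,49), (p72,49), (p73,49)}
  {p71, p72, p73} × {50} = {(p71,50), (p72,50), (p73,50)}
  {p71, p72} × {49, 50} = {(p71,49), (p71,50), (p72,49), (p72,50)}
  {p71, p72, p73} × {49, 50} = {(p71,49), (p71,50), (p72,49), (p72,50), (p73,49), (p73,50)}
These 13 distinct sets form the basis B.
Close under arbitrary unions to get τ_{X×Y}; counting gives |τ_{X×Y}| = 25.


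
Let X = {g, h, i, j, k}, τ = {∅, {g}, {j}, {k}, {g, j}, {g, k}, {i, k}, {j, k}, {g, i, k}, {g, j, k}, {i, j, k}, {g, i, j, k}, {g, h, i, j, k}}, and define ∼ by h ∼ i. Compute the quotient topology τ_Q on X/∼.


X/∼ = {[g], [h=i], [j], [k]}; |τ_Q| = 9.

Equivalence classes: [g], [h=i], [j], [k].
Quotient map π: X → X/∼ sends g ↦ [g], h ↦ [h=i], i ↦ [h=i], j ↦ [j], k ↦ [k].
For each subset V ⊆ X/∼, compute π^{-1}(V) ⊆ X and check whether π^{-1}(V) ∈ τ. V is open in τ_Q iff π^{-1}(V) ∈ τ.
  V = {}: π^{-1}(V) = ∅ ∈ τ ✓.
  V = {[g]}: π^{-1}(V) = {g} ∈ τ ✓.
  V = {[h=i]}: π^{-1}(V) = {h, i} ∉ τ ✗.
  V = {[g], [h=i]}: π^{-1}(V) = {g, h, i} ∉ τ ✗.
  V = {[j]}: π^{-1}(V) = {j} ∈ τ ✓.
  V = {[g], [j]}: π^{-1}(V) = {g, j} ∈ τ ✓.
  V = {[h=i], [j]}: π^{-1}(V) = {h, i, j} ∉ τ ✗.
  V = {[g], [h=i], [j]}: π^{-1}(V) = {g, h, i, j} ∉ τ ✗.
  V = {[k]}: π^{-1}(V) = {k} ∈ τ ✓.
  V = {[g], [k]}: π^{-1}(V) = {g, k} ∈ τ ✓.
  V = {[h=i], [k]}: π^{-1}(V) = {h, i, k} ∉ τ ✗.
  V = {[g], [h=i], [k]}: π^{-1}(V) = {g, h, i, k} ∉ τ ✗.
  V = {[j], [k]}: π^{-1}(V) = {j, k} ∈ τ ✓.
  V = {[g], [j], [k]}: π^{-1}(V) = {g, j, k} ∈ τ ✓.
  V = {[h=i], [j], [k]}: π^{-1}(V) = {h, i, j, k} ∉ τ ✗.
  V = {[g], [h=i], [j], [k]}: π^{-1}(V) = {g, h, i, j, k} ∈ τ ✓.
Open sets in the quotient: τ_Q = {{}, {[g]}, {[j]}, {[g], [j]}, {[k]}, {[g], [k]}, {[j], [k]}, {[g], [j], [k]}, {[g], [h=i], [j], [k]}} (9 elements).


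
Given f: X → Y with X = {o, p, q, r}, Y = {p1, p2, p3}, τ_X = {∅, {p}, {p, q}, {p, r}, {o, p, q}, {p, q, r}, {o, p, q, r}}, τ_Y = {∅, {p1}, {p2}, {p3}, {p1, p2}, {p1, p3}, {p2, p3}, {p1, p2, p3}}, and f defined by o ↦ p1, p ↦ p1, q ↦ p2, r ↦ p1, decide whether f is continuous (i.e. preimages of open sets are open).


f is NOT continuous.

Compute f^{-1}(U) for each U ∈ τ_Y:
  U = ∅: f^{-1}(U) = ∅ ∈ τ_X ✓.
  U = {p1}: f^{-1}(U) = {o, p, r} ∉ τ_X ✗.
  U = {p2}: f^{-1}(U) = {q} ∉ τ_X ✗.
  U = {p3}: f^{-1}(U) = ∅ ∈ τ_X ✓.
  U = {p1, p2}: f^{-1}(U) = {o, p, q, r} ∈ τ_X ✓.
  U = {p1, p3}: f^{-1}(U) = {o, p, r} ∉ τ_X ✗.
  U = {p2, p3}: f^{-1}(U) = {q} ∉ τ_X ✗.
  U = {p1, p2, p3}: f^{-1}(U) = {o, p, q, r} ∈ τ_X ✓.
Found U = {p1} with f^{-1}(U) = {o, p, r} not in τ_X. Therefore f is NOT continuous.


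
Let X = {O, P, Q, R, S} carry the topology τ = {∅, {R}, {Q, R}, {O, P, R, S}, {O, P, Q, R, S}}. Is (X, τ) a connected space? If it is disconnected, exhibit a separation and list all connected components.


(X, τ) is connected.

Find clopen sets (U ∈ τ with X ∖ U ∈ τ):
  U = ∅, X ∖ U = {O, P, Q, R, S} — both open, so U is clopen.
  U = {O, P, Q, R, S}, X ∖ U = ∅ — both open, so U is clopen.
Only trivial clopens (∅ and X) exist, so (X, τ) is connected.
Compute connected components by grouping points that agree on all clopens:
  component: {O, P, Q, R, S}


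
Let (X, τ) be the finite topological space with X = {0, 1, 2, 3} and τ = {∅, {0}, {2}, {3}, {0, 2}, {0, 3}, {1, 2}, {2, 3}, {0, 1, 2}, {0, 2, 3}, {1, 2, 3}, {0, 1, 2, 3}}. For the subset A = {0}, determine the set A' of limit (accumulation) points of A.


A' = ∅

For each x ∈ X, list the open sets U ∈ τ with x ∈ U, then check whether U ∩ (A ∖ {x}) ≠ ∅ for every such U.
  x = 0: open {0} ∋ x has {0} ∩ (A ∖ {0}) = ∅, so x is NOT a limit point.
  x = 1: open {1, 2} ∋ x has {1, 2} ∩ (A ∖ {1}) = ∅, so x is NOT a limit point.
  x = 2: open {2} ∋ x has {2} ∩ (A ∖ {2}) = ∅, so x is NOT a limit point.
  x = 3: open {3} ∋ x has {3} ∩ (A ∖ {3}) = ∅, so x is NOT a limit point.
Collecting: A' = ∅.


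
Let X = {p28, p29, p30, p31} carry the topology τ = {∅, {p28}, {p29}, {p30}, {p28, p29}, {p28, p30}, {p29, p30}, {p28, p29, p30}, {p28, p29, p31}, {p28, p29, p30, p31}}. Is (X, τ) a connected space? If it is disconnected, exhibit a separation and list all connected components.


(X, τ) is disconnected; components = [{p30}, {p28, p29, p31}].

Find clopen sets (U ∈ τ with X ∖ U ∈ τ):
  U = ∅, X ∖ U = {p28, p29, p30, p31} — both open, so U is clopen.
  U = {p30}, X ∖ U = {p28, p29, p31} — both open, so U is clopen.
  U = {p28, p29, p31}, X ∖ U = {p30} — both open, so U is clopen.
  U = {p28, p29, p30, p31}, X ∖ U = ∅ — both open, so U is clopen.
Nontrivial clopen(s) exist: e.g. {p28, p29, p31}. So (X, τ) is disconnected.
Compute connected components by grouping points that agree on all clopens:
  component: {p30}
  component: {p28, p29, p31}


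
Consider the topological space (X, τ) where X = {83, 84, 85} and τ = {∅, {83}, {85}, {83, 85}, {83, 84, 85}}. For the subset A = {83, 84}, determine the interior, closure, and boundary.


int(A) = {83}, cl(A) = {83, 84}, ∂A = {84}.

Closed sets in (X, τ) are complements of opens:
  closed(X, τ) = {∅, {84}, {83, 84}, {84, 85}, {83, 84, 85}}.
int(A) = ⋃ {U ∈ τ : U ⊆ A}. Opens contained in A: ∅, {83}.
Taking the union of these: int(A) = {83}.
cl(A) = ⋂ {C closed : A ⊆ C}. Closed sets containing A: {83, 84}, {83, 84, 85}.
Intersecting these: cl(A) = {83, 84}.
∂A = cl(A) ∖ int(A) = {83, 84} ∖ {83} = {84}.
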